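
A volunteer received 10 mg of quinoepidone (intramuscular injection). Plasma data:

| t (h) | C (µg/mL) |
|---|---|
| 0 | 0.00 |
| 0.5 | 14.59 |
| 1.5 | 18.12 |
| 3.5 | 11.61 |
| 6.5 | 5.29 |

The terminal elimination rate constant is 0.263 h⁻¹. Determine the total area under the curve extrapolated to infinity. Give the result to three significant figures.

AUC = 95.2 µg/mL·h

Trapezoidal AUC_0→6.5:
  [0→0.5]: (0.00+14.59)/2 × 0.5 = 3.6475
  [0.5→1.5]: (14.59+18.12)/2 × 1 = 16.355
  [1.5→3.5]: (18.12+11.61)/2 × 2 = 29.73
  [3.5→6.5]: (11.61+5.29)/2 × 3 = 25.35
  Sum = 75.0825 µg/mL·h
Extrapolated tail: C_last / k_e = 5.29 / 0.263 = 20.114
AUC_0→∞ = 75.0825 + 20.114 = 95.1965 µg/mL·h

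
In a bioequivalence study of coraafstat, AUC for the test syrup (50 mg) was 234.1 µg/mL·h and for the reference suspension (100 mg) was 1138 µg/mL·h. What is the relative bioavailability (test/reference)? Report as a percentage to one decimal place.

F_rel = 41.1%

F_rel = (AUC_test/D_test) / (AUC_ref/D_ref)
      = (234.1/50) / (1138/100)
      = 4.682 / 11.38 = 0.4114 = 41.14%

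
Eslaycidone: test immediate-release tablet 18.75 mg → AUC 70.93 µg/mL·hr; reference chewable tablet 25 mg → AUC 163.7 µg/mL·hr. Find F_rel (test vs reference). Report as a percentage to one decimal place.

F_rel = (AUC_test/D_test) / (AUC_ref/D_ref)
      = (70.93/18.75) / (163.7/25)
      = 3.78293 / 6.548 = 0.5777 = 57.77%

F_rel = 57.8%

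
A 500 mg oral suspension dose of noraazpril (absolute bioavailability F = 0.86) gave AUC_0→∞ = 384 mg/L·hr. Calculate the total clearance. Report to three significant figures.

CL = F × Dose / AUC_0→∞
   = 0.86 × 500 / 384 = 1.11979 L/hr

CL = 1.12 L/hr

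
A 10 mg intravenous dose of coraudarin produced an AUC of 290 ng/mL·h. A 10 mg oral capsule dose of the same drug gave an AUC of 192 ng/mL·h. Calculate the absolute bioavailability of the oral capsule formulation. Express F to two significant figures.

F = 0.66

F = (AUC_ev / D_ev) / (AUC_iv / D_iv)
  = (192/10) / (290/10)
  = 19.2 / 29 = 0.6621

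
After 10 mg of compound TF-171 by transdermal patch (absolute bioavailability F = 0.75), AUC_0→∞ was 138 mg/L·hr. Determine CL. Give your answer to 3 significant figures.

CL = 0.0543 L/hr

CL = F × Dose / AUC_0→∞
   = 0.75 × 10 / 138 = 0.0543478 L/hr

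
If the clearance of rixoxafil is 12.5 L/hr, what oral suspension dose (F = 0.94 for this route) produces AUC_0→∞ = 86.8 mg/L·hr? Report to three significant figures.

Dose = 1150 mg

Dose = CL × AUC_0→∞ / F
     = 12.5 × 86.8 / 0.94 = 1154.26 mg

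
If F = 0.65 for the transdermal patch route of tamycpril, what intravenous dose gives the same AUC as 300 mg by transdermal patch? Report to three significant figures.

D_iv = 195 mg

Systemic exposure from an extravascular dose = F × D_ev, so the equivalent IV dose is F × D_ev.
D_iv = F × D_ev = 0.65 × 300 = 195 mg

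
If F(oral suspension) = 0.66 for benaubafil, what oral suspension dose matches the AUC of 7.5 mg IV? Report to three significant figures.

D_oral = 11.4 mg

For equal systemic exposure: F × D_ev = D_iv
D_ev = D_iv / F = 7.5 / 0.66 = 11.3636 mg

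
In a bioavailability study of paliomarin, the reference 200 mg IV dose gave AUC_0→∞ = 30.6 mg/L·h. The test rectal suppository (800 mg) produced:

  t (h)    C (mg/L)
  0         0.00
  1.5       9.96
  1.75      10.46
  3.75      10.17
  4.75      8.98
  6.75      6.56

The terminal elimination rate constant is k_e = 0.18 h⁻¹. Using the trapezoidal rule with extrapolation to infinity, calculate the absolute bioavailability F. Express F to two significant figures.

F = 0.75

Trapezoidal AUC_0→6.75 (rectal suppository):
  [0→1.5]: (0.00+9.96)/2 × 1.5 = 7.47
  [1.5→1.75]: (9.96+10.46)/2 × 0.25 = 2.5525
  [1.75→3.75]: (10.46+10.17)/2 × 2 = 20.63
  [3.75→4.75]: (10.17+8.98)/2 × 1 = 9.575
  [4.75→6.75]: (8.98+6.56)/2 × 2 = 15.54
  Sum = 55.7675 mg/L·h
Tail: C_last/k_e = 6.56/0.18 = 36.444
AUC_0→∞ (rectal suppository) = 55.7675 + 36.444 = 92.2115 mg/L·h
F = (AUC_ev/D_ev)/(AUC_iv/D_iv) = (92.2115/800)/(30.6/200) = 0.115264/0.153 = 0.7534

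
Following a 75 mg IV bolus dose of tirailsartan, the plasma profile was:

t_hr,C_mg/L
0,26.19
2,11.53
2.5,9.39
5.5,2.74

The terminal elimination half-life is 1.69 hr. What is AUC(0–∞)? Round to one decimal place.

Trapezoidal AUC_0→5.5:
  [0→2]: (26.19+11.53)/2 × 2 = 37.72
  [2→2.5]: (11.53+9.39)/2 × 0.5 = 5.23
  [2.5→5.5]: (9.39+2.74)/2 × 3 = 18.195
  Sum = 61.145 mg/L·hr
k_e = ln2 / t½ = 0.693147 / 1.69 = 0.4101 hr^-1
Extrapolated tail: C_last / k_e = 2.74 / 0.4101 = 6.681
AUC_0→∞ = 61.145 + 6.681 = 67.826 mg/L·hr

AUC = 67.8 mg/L·hr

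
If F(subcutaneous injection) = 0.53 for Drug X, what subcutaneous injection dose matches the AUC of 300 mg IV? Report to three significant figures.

D_subcutaneous = 566 mg

For equal systemic exposure: F × D_ev = D_iv
D_ev = D_iv / F = 300 / 0.53 = 566.038 mg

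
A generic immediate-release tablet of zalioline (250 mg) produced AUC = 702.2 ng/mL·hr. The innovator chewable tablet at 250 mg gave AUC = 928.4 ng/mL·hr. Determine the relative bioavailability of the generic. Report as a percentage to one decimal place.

F_rel = 75.6%

F_rel = (AUC_test/D_test) / (AUC_ref/D_ref)
      = (702.2/250) / (928.4/250)
      = 2.8088 / 3.7136 = 0.7564 = 75.64%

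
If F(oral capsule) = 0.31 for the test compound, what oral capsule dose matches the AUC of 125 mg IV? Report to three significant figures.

D_oral = 403 mg

For equal systemic exposure: F × D_ev = D_iv
D_ev = D_iv / F = 125 / 0.31 = 403.226 mg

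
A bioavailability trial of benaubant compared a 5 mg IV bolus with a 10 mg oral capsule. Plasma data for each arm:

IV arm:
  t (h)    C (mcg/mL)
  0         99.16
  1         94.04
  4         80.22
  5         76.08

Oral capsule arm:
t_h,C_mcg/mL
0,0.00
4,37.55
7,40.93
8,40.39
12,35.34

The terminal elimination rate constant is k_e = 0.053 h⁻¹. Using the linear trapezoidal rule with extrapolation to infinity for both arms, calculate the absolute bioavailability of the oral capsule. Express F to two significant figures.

F = 0.28

Trapezoidal AUC_0→5 (IV):
  [0→1]: (99.16+94.04)/2 × 1 = 96.6
  [1→4]: (94.04+80.22)/2 × 3 = 261.39
  [4→5]: (80.22+76.08)/2 × 1 = 78.15
  Sum = 436.14 mcg/mL·h
IV tail: 76.08/0.053 = 1435.472; AUC_iv,0→∞ = 436.14 + 1435.472 = 1871.612 mcg/mL·h
Trapezoidal AUC_0→12 (oral capsule):
  [0→4]: (0.00+37.55)/2 × 4 = 75.1
  [4→7]: (37.55+40.93)/2 × 3 = 117.72
  [7→8]: (40.93+40.39)/2 × 1 = 40.66
  [8→12]: (40.39+35.34)/2 × 4 = 151.46
  Sum = 384.94 mcg/mL·h
oral capsule tail: 35.34/0.053 = 666.792; AUC_ev,0→∞ = 384.94 + 666.792 = 1051.732 mcg/mL·h
F = (AUC_ev/D_ev)/(AUC_iv/D_iv) = (1051.732/10)/(1871.612/5) = 105.1732/374.3224 = 0.2810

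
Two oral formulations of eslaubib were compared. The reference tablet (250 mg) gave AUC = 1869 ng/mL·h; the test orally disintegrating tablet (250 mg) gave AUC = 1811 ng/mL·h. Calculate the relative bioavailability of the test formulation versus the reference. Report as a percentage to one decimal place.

F_rel = 96.9%

F_rel = (AUC_test/D_test) / (AUC_ref/D_ref)
      = (1811/250) / (1869/250)
      = 7.244 / 7.476 = 0.9690 = 96.90%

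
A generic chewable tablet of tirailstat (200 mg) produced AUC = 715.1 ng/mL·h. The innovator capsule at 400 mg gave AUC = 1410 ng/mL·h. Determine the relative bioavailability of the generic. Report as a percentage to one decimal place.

F_rel = 101.4%

F_rel = (AUC_test/D_test) / (AUC_ref/D_ref)
      = (715.1/200) / (1410/400)
      = 3.5755 / 3.525 = 1.0143 = 101.43%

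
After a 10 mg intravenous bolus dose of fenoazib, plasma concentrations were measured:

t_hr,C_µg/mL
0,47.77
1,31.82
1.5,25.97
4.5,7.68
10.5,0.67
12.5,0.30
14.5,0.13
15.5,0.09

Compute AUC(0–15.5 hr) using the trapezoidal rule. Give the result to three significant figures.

Trapezoidal AUC_0→15.5:
  [0→1]: (47.77+31.82)/2 × 1 = 39.795
  [1→1.5]: (31.82+25.97)/2 × 0.5 = 14.4475
  [1.5→4.5]: (25.97+7.68)/2 × 3 = 50.475
  [4.5→10.5]: (7.68+0.67)/2 × 6 = 25.05
  [10.5→12.5]: (0.67+0.30)/2 × 2 = 0.97
  [12.5→14.5]: (0.30+0.13)/2 × 2 = 0.43
  [14.5→15.5]: (0.13+0.09)/2 × 1 = 0.11
  Sum = 131.2775 µg/mL·hr

AUC = 131 µg/mL·hr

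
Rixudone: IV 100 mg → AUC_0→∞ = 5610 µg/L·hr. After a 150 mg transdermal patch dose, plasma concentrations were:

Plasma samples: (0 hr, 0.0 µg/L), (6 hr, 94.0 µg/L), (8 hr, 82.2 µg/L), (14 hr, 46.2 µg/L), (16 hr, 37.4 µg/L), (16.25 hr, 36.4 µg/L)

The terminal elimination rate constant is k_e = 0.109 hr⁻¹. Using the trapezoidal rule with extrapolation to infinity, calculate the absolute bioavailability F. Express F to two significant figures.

F = 0.15

Trapezoidal AUC_0→16.25 (transdermal patch):
  [0→6]: (0.0+94.0)/2 × 6 = 282.0
  [6→8]: (94.0+82.2)/2 × 2 = 176.2
  [8→14]: (82.2+46.2)/2 × 6 = 385.2
  [14→16]: (46.2+37.4)/2 × 2 = 83.6
  [16→16.25]: (37.4+36.4)/2 × 0.25 = 9.225
  Sum = 936.225 µg/L·hr
Tail: C_last/k_e = 36.4/0.109 = 333.945
AUC_0→∞ (transdermal patch) = 936.225 + 333.945 = 1270.17 µg/L·hr
F = (AUC_ev/D_ev)/(AUC_iv/D_iv) = (1270.17/150)/(5610/100) = 8.4678/56.1 = 0.1509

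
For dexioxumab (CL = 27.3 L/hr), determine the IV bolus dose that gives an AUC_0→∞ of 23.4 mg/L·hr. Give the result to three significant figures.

Dose = 639 mg

Dose_iv = CL × AUC_0→∞
     = 27.3 × 23.4 = 638.82 mg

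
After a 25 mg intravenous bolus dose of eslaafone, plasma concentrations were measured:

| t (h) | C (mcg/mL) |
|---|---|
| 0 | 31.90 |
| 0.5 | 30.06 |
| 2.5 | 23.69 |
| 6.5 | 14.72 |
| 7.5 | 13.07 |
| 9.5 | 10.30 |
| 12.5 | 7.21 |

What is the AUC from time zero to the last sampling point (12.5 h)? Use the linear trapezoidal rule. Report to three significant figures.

AUC = 210 mcg/mL·h

Trapezoidal AUC_0→12.5:
  [0→0.5]: (31.90+30.06)/2 × 0.5 = 15.49
  [0.5→2.5]: (30.06+23.69)/2 × 2 = 53.75
  [2.5→6.5]: (23.69+14.72)/2 × 4 = 76.82
  [6.5→7.5]: (14.72+13.07)/2 × 1 = 13.895
  [7.5→9.5]: (13.07+10.30)/2 × 2 = 23.37
  [9.5→12.5]: (10.30+7.21)/2 × 3 = 26.265
  Sum = 209.59 mcg/mL·h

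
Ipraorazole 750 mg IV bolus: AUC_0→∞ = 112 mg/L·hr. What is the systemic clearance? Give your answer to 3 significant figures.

CL = 6.70 L/hr

CL = Dose_iv / AUC_0→∞
   = 750 / 112 = 6.69643 L/hr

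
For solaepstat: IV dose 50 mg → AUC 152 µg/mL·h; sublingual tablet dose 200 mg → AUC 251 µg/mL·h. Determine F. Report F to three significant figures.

F = (AUC_ev / D_ev) / (AUC_iv / D_iv)
  = (251/200) / (152/50)
  = 1.255 / 3.04 = 0.4128

F = 0.413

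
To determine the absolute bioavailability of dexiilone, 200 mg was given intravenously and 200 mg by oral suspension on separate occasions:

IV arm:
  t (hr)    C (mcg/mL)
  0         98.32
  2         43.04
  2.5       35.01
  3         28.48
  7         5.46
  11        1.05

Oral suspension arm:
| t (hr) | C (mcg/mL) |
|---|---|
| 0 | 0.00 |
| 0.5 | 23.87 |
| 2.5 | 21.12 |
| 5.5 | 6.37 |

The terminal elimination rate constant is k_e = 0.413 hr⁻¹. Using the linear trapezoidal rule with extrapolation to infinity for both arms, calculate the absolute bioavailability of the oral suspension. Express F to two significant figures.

F = 0.41

Trapezoidal AUC_0→11 (IV):
  [0→2]: (98.32+43.04)/2 × 2 = 141.36
  [2→2.5]: (43.04+35.01)/2 × 0.5 = 19.5125
  [2.5→3]: (35.01+28.48)/2 × 0.5 = 15.8725
  [3→7]: (28.48+5.46)/2 × 4 = 67.88
  [7→11]: (5.46+1.05)/2 × 4 = 13.02
  Sum = 257.645 mcg/mL·hr
IV tail: 1.05/0.413 = 2.542; AUC_iv,0→∞ = 257.645 + 2.542 = 260.187 mcg/mL·hr
Trapezoidal AUC_0→5.5 (oral suspension):
  [0→0.5]: (0.00+23.87)/2 × 0.5 = 5.9675
  [0.5→2.5]: (23.87+21.12)/2 × 2 = 44.99
  [2.5→5.5]: (21.12+6.37)/2 × 3 = 41.235
  Sum = 92.1925 mcg/mL·hr
oral suspension tail: 6.37/0.413 = 15.424; AUC_ev,0→∞ = 92.1925 + 15.424 = 107.6165 mcg/mL·hr
F = (AUC_ev/D_ev)/(AUC_iv/D_iv) = (107.6165/200)/(260.187/200) = 0.5380825/1.300935 = 0.4136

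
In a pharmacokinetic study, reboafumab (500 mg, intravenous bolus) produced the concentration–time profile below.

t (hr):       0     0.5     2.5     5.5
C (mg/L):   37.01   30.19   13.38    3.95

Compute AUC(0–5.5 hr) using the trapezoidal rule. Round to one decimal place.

AUC = 86.4 mg/L·hr

Trapezoidal AUC_0→5.5:
  [0→0.5]: (37.01+30.19)/2 × 0.5 = 16.8
  [0.5→2.5]: (30.19+13.38)/2 × 2 = 43.57
  [2.5→5.5]: (13.38+3.95)/2 × 3 = 25.995
  Sum = 86.365 mg/L·hr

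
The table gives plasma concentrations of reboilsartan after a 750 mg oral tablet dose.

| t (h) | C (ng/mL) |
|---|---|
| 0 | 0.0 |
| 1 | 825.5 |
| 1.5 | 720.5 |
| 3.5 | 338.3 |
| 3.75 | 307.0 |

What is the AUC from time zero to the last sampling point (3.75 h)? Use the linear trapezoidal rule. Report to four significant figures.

Trapezoidal AUC_0→3.75:
  [0→1]: (0.0+825.5)/2 × 1 = 412.75
  [1→1.5]: (825.5+720.5)/2 × 0.5 = 386.5
  [1.5→3.5]: (720.5+338.3)/2 × 2 = 1058.8
  [3.5→3.75]: (338.3+307.0)/2 × 0.25 = 80.6625
  Sum = 1938.7125 ng/mL·h

AUC = 1939 ng/mL·h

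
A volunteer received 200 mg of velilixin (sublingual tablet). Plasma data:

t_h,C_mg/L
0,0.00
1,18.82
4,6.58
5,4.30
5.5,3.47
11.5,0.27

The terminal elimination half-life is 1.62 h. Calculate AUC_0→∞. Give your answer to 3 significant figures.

AUC = 66.7 mg/L·h

Trapezoidal AUC_0→11.5:
  [0→1]: (0.00+18.82)/2 × 1 = 9.41
  [1→4]: (18.82+6.58)/2 × 3 = 38.1
  [4→5]: (6.58+4.30)/2 × 1 = 5.44
  [5→5.5]: (4.30+3.47)/2 × 0.5 = 1.9425
  [5.5→11.5]: (3.47+0.27)/2 × 6 = 11.22
  Sum = 66.1125 mg/L·h
k_e = ln2 / t½ = 0.693147 / 1.62 = 0.4279 h^-1
Extrapolated tail: C_last / k_e = 0.27 / 0.4279 = 0.631
AUC_0→∞ = 66.1125 + 0.631 = 66.7435 mg/L·h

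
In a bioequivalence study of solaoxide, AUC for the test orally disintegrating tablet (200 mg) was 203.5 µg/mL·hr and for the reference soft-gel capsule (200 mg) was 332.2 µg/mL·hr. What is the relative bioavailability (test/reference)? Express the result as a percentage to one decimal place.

F_rel = 61.3%

F_rel = (AUC_test/D_test) / (AUC_ref/D_ref)
      = (203.5/200) / (332.2/200)
      = 1.0175 / 1.661 = 0.6126 = 61.26%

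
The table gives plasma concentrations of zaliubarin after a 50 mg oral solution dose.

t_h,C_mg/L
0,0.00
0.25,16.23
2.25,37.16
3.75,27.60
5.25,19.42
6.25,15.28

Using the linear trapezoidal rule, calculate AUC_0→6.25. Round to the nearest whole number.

AUC = 157 mg/L·h

Trapezoidal AUC_0→6.25:
  [0→0.25]: (0.00+16.23)/2 × 0.25 = 2.02875
  [0.25→2.25]: (16.23+37.16)/2 × 2 = 53.39
  [2.25→3.75]: (37.16+27.60)/2 × 1.5 = 48.57
  [3.75→5.25]: (27.60+19.42)/2 × 1.5 = 35.265
  [5.25→6.25]: (19.42+15.28)/2 × 1 = 17.35
  Sum = 156.60375 mg/L·h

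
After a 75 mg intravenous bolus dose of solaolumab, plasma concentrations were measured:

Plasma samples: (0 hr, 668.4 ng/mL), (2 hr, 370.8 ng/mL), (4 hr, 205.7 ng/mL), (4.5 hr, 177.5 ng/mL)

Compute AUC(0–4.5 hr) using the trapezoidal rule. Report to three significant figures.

AUC = 1710 ng/mL·hr

Trapezoidal AUC_0→4.5:
  [0→2]: (668.4+370.8)/2 × 2 = 1039.2
  [2→4]: (370.8+205.7)/2 × 2 = 576.5
  [4→4.5]: (205.7+177.5)/2 × 0.5 = 95.8
  Sum = 1711.5 ng/mL·hr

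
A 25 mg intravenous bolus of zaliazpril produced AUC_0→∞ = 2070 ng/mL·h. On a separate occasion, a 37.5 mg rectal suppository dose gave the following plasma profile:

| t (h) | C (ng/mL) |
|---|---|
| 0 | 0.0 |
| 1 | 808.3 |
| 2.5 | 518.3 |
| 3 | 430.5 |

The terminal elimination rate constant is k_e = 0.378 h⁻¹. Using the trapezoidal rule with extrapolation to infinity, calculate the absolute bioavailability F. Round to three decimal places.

Trapezoidal AUC_0→3 (rectal suppository):
  [0→1]: (0.0+808.3)/2 × 1 = 404.15
  [1→2.5]: (808.3+518.3)/2 × 1.5 = 994.95
  [2.5→3]: (518.3+430.5)/2 × 0.5 = 237.2
  Sum = 1636.3 ng/mL·h
Tail: C_last/k_e = 430.5/0.378 = 1138.889
AUC_0→∞ (rectal suppository) = 1636.3 + 1138.889 = 2775.189 ng/mL·h
F = (AUC_ev/D_ev)/(AUC_iv/D_iv) = (2775.189/37.5)/(2070/25) = 74.00504/82.8 = 0.8938

F = 0.894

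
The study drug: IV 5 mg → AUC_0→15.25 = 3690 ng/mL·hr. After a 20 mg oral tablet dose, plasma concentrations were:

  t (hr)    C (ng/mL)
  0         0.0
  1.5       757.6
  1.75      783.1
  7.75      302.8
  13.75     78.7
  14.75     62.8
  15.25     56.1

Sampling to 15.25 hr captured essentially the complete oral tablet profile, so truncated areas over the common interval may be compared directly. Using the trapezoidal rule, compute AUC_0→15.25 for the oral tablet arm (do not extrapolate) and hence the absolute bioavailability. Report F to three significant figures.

Trapezoidal AUC_0→15.25 (oral tablet):
  [0→1.5]: (0.0+757.6)/2 × 1.5 = 568.2
  [1.5→1.75]: (757.6+783.1)/2 × 0.25 = 192.5875
  [1.75→7.75]: (783.1+302.8)/2 × 6 = 3257.7
  [7.75→13.75]: (302.8+78.7)/2 × 6 = 1144.5
  [13.75→14.75]: (78.7+62.8)/2 × 1 = 70.75
  [14.75→15.25]: (62.8+56.1)/2 × 0.5 = 29.725
  Sum = 5263.4625 ng/mL·hr
F = (AUC_ev/D_ev)/(AUC_iv/D_iv) = (5263.4625/20)/(3690/5) = 263.173/738 = 0.3566

F = 0.357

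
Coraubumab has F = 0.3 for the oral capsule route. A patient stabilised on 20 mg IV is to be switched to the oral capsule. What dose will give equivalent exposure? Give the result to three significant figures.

For equal systemic exposure: F × D_ev = D_iv
D_ev = D_iv / F = 20 / 0.3 = 66.6667 mg

D_oral = 66.7 mg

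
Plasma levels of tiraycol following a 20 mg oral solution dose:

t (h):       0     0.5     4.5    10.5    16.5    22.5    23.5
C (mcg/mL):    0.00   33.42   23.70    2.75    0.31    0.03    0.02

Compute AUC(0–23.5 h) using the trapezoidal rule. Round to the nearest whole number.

AUC = 212 mcg/mL·h

Trapezoidal AUC_0→23.5:
  [0→0.5]: (0.00+33.42)/2 × 0.5 = 8.355
  [0.5→4.5]: (33.42+23.70)/2 × 4 = 114.24
  [4.5→10.5]: (23.70+2.75)/2 × 6 = 79.35
  [10.5→16.5]: (2.75+0.31)/2 × 6 = 9.18
  [16.5→22.5]: (0.31+0.03)/2 × 6 = 1.02
  [22.5→23.5]: (0.03+0.02)/2 × 1 = 0.025
  Sum = 212.17 mcg/mL·h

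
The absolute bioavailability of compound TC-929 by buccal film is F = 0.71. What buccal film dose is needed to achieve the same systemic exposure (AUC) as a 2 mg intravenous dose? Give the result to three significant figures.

D_buccal = 2.82 mg

For equal systemic exposure: F × D_ev = D_iv
D_ev = D_iv / F = 2 / 0.71 = 2.8169 mg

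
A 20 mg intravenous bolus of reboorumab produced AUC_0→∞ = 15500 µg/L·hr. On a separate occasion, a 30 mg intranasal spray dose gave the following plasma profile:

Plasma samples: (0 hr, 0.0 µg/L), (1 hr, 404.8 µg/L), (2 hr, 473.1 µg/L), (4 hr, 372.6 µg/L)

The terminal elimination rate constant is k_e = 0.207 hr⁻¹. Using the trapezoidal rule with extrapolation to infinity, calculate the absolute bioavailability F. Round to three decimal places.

Trapezoidal AUC_0→4 (intranasal spray):
  [0→1]: (0.0+404.8)/2 × 1 = 202.4
  [1→2]: (404.8+473.1)/2 × 1 = 438.95
  [2→4]: (473.1+372.6)/2 × 2 = 845.7
  Sum = 1487.05 µg/L·hr
Tail: C_last/k_e = 372.6/0.207 = 1800.000
AUC_0→∞ (intranasal spray) = 1487.05 + 1800.000 = 3287.05 µg/L·hr
F = (AUC_ev/D_ev)/(AUC_iv/D_iv) = (3287.05/30)/(15500/20) = 109.568/775 = 0.1414

F = 0.141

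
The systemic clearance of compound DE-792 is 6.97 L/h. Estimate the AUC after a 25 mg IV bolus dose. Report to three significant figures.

AUC_0→∞ = Dose_iv / CL
        = 25 / 6.97 = 3.5868 mg/L·h

AUC = 3.59 mg/L·h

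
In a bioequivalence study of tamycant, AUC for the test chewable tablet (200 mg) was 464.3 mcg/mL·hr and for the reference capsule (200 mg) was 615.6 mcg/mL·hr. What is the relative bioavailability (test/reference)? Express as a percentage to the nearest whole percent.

F_rel = (AUC_test/D_test) / (AUC_ref/D_ref)
      = (464.3/200) / (615.6/200)
      = 2.3215 / 3.078 = 0.7542 = 75.42%

F_rel = 75%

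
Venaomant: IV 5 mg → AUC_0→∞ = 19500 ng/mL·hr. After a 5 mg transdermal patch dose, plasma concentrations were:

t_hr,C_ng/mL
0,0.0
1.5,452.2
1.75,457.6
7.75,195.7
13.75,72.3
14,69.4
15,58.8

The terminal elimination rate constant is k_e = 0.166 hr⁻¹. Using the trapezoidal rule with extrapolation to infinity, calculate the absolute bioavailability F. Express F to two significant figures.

Trapezoidal AUC_0→15 (transdermal patch):
  [0→1.5]: (0.0+452.2)/2 × 1.5 = 339.15
  [1.5→1.75]: (452.2+457.6)/2 × 0.25 = 113.725
  [1.75→7.75]: (457.6+195.7)/2 × 6 = 1959.9
  [7.75→13.75]: (195.7+72.3)/2 × 6 = 804.0
  [13.75→14]: (72.3+69.4)/2 × 0.25 = 17.7125
  [14→15]: (69.4+58.8)/2 × 1 = 64.1
  Sum = 3298.5875 ng/mL·hr
Tail: C_last/k_e = 58.8/0.166 = 354.217
AUC_0→∞ (transdermal patch) = 3298.5875 + 354.217 = 3652.8045 ng/mL·hr
F = (AUC_ev/D_ev)/(AUC_iv/D_iv) = (3652.8045/5)/(19500/5) = 730.5609/3900 = 0.1873

F = 0.19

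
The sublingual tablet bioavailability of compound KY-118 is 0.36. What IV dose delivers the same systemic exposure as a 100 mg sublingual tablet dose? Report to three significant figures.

D_iv = 36.0 mg

Systemic exposure from an extravascular dose = F × D_ev, so the equivalent IV dose is F × D_ev.
D_iv = F × D_ev = 0.36 × 100 = 36 mg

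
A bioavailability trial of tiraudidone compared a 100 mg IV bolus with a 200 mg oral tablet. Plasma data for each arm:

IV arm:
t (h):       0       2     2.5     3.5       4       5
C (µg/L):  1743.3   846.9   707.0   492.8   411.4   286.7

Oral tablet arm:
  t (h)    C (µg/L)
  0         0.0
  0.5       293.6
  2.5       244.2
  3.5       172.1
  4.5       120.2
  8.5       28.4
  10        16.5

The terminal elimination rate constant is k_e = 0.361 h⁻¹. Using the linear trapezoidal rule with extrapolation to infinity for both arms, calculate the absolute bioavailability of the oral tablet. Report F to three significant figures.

Trapezoidal AUC_0→5 (IV):
  [0→2]: (1743.3+846.9)/2 × 2 = 2590.2
  [2→2.5]: (846.9+707.0)/2 × 0.5 = 388.475
  [2.5→3.5]: (707.0+492.8)/2 × 1 = 599.9
  [3.5→4]: (492.8+411.4)/2 × 0.5 = 226.05
  [4→5]: (411.4+286.7)/2 × 1 = 349.05
  Sum = 4153.675 µg/L·h
IV tail: 286.7/0.361 = 794.183; AUC_iv,0→∞ = 4153.675 + 794.183 = 4947.858 µg/L·h
Trapezoidal AUC_0→10 (oral tablet):
  [0→0.5]: (0.0+293.6)/2 × 0.5 = 73.4
  [0.5→2.5]: (293.6+244.2)/2 × 2 = 537.8
  [2.5→3.5]: (244.2+172.1)/2 × 1 = 208.15
  [3.5→4.5]: (172.1+120.2)/2 × 1 = 146.15
  [4.5→8.5]: (120.2+28.4)/2 × 4 = 297.2
  [8.5→10]: (28.4+16.5)/2 × 1.5 = 33.675
  Sum = 1296.375 µg/L·h
oral tablet tail: 16.5/0.361 = 45.706; AUC_ev,0→∞ = 1296.375 + 45.706 = 1342.081 µg/L·h
F = (AUC_ev/D_ev)/(AUC_iv/D_iv) = (1342.081/200)/(4947.858/100) = 6.710405/49.47858 = 0.1356

F = 0.136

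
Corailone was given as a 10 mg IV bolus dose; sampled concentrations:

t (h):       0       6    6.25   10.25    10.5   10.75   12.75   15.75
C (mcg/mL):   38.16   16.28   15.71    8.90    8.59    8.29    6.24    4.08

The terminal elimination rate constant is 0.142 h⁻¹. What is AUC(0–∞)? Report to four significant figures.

AUC = 279.6 mcg/mL·h

Trapezoidal AUC_0→15.75:
  [0→6]: (38.16+16.28)/2 × 6 = 163.32
  [6→6.25]: (16.28+15.71)/2 × 0.25 = 3.99875
  [6.25→10.25]: (15.71+8.90)/2 × 4 = 49.22
  [10.25→10.5]: (8.90+8.59)/2 × 0.25 = 2.18625
  [10.5→10.75]: (8.59+8.29)/2 × 0.25 = 2.11
  [10.75→12.75]: (8.29+6.24)/2 × 2 = 14.53
  [12.75→15.75]: (6.24+4.08)/2 × 3 = 15.48
  Sum = 250.845 mcg/mL·h
Extrapolated tail: C_last / k_e = 4.08 / 0.142 = 28.732
AUC_0→∞ = 250.845 + 28.732 = 279.577 mcg/mL·h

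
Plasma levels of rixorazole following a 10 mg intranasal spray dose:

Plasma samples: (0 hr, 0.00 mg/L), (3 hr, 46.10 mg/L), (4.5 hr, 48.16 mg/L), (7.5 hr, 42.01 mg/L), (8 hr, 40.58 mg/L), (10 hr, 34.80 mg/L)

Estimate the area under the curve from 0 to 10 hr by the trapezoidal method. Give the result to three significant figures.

Trapezoidal AUC_0→10:
  [0→3]: (0.00+46.10)/2 × 3 = 69.15
  [3→4.5]: (46.10+48.16)/2 × 1.5 = 70.695
  [4.5→7.5]: (48.16+42.01)/2 × 3 = 135.255
  [7.5→8]: (42.01+40.58)/2 × 0.5 = 20.6475
  [8→10]: (40.58+34.80)/2 × 2 = 75.38
  Sum = 371.1275 mg/L·hr

AUC = 371 mg/L·hr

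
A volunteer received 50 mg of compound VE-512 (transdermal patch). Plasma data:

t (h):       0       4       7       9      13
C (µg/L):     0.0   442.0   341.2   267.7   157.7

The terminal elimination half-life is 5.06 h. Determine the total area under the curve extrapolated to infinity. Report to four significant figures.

Trapezoidal AUC_0→13:
  [0→4]: (0.0+442.0)/2 × 4 = 884.0
  [4→7]: (442.0+341.2)/2 × 3 = 1174.8
  [7→9]: (341.2+267.7)/2 × 2 = 608.9
  [9→13]: (267.7+157.7)/2 × 4 = 850.8
  Sum = 3518.5 µg/L·h
k_e = ln2 / t½ = 0.693147 / 5.06 = 0.1370 h^-1
Extrapolated tail: C_last / k_e = 157.7 / 0.137 = 1151.095
AUC_0→∞ = 3518.5 + 1151.095 = 4669.595 µg/L·h

AUC = 4670 µg/L·h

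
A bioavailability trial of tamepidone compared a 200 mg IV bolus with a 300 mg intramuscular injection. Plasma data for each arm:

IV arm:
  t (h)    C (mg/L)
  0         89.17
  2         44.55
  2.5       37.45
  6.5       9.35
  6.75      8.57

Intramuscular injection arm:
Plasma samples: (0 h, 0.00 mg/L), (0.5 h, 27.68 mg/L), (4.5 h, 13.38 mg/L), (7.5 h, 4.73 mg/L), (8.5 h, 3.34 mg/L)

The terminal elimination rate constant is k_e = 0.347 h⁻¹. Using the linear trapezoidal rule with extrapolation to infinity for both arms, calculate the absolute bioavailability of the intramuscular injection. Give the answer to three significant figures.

F = 0.315

Trapezoidal AUC_0→6.75 (IV):
  [0→2]: (89.17+44.55)/2 × 2 = 133.72
  [2→2.5]: (44.55+37.45)/2 × 0.5 = 20.5
  [2.5→6.5]: (37.45+9.35)/2 × 4 = 93.6
  [6.5→6.75]: (9.35+8.57)/2 × 0.25 = 2.24
  Sum = 250.06 mg/L·h
IV tail: 8.57/0.347 = 24.697; AUC_iv,0→∞ = 250.06 + 24.697 = 274.757 mg/L·h
Trapezoidal AUC_0→8.5 (intramuscular injection):
  [0→0.5]: (0.00+27.68)/2 × 0.5 = 6.92
  [0.5→4.5]: (27.68+13.38)/2 × 4 = 82.12
  [4.5→7.5]: (13.38+4.73)/2 × 3 = 27.165
  [7.5→8.5]: (4.73+3.34)/2 × 1 = 4.035
  Sum = 120.24 mg/L·h
intramuscular injection tail: 3.34/0.347 = 9.625; AUC_ev,0→∞ = 120.24 + 9.625 = 129.865 mg/L·h
F = (AUC_ev/D_ev)/(AUC_iv/D_iv) = (129.865/300)/(274.757/200) = 0.432883/1.373785 = 0.3151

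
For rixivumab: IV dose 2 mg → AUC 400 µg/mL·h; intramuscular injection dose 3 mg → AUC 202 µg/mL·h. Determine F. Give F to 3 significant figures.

F = (AUC_ev / D_ev) / (AUC_iv / D_iv)
  = (202/3) / (400/2)
  = 67.3333 / 200 = 0.3367

F = 0.337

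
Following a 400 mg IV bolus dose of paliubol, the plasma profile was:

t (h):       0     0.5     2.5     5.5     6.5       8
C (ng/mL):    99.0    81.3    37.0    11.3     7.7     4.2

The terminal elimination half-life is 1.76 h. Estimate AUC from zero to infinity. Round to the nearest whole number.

Trapezoidal AUC_0→8:
  [0→0.5]: (99.0+81.3)/2 × 0.5 = 45.075
  [0.5→2.5]: (81.3+37.0)/2 × 2 = 118.3
  [2.5→5.5]: (37.0+11.3)/2 × 3 = 72.45
  [5.5→6.5]: (11.3+7.7)/2 × 1 = 9.5
  [6.5→8]: (7.7+4.2)/2 × 1.5 = 8.925
  Sum = 254.25 ng/mL·h
k_e = ln2 / t½ = 0.693147 / 1.76 = 0.3938 h^-1
Extrapolated tail: C_last / k_e = 4.2 / 0.3938 = 10.665
AUC_0→∞ = 254.25 + 10.665 = 264.915 ng/mL·h

AUC = 265 ng/mL·h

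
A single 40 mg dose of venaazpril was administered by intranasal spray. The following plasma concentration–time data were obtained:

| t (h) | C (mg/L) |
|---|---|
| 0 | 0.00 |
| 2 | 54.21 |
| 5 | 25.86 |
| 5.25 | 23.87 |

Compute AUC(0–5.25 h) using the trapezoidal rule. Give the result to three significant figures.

Trapezoidal AUC_0→5.25:
  [0→2]: (0.00+54.21)/2 × 2 = 54.21
  [2→5]: (54.21+25.86)/2 × 3 = 120.105
  [5→5.25]: (25.86+23.87)/2 × 0.25 = 6.21625
  Sum = 180.53125 mg/L·h

AUC = 181 mg/L·h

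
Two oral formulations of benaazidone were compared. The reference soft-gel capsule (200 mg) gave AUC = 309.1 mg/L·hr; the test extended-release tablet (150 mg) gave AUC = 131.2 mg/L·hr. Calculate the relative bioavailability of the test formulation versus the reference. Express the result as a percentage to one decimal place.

F_rel = 56.6%

F_rel = (AUC_test/D_test) / (AUC_ref/D_ref)
      = (131.2/150) / (309.1/200)
      = 0.874667 / 1.5455 = 0.5659 = 56.59%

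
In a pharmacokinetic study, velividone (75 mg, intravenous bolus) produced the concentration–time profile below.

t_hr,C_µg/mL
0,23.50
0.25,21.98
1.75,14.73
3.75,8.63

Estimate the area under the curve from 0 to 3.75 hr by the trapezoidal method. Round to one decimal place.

Trapezoidal AUC_0→3.75:
  [0→0.25]: (23.50+21.98)/2 × 0.25 = 5.685
  [0.25→1.75]: (21.98+14.73)/2 × 1.5 = 27.5325
  [1.75→3.75]: (14.73+8.63)/2 × 2 = 23.36
  Sum = 56.5775 µg/mL·hr

AUC = 56.6 µg/mL·hr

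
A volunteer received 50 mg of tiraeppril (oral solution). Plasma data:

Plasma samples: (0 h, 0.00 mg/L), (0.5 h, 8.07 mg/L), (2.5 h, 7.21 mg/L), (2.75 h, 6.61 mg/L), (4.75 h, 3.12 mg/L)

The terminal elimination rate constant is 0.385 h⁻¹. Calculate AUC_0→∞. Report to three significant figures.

Trapezoidal AUC_0→4.75:
  [0→0.5]: (0.00+8.07)/2 × 0.5 = 2.0175
  [0.5→2.5]: (8.07+7.21)/2 × 2 = 15.28
  [2.5→2.75]: (7.21+6.61)/2 × 0.25 = 1.7275
  [2.75→4.75]: (6.61+3.12)/2 × 2 = 9.73
  Sum = 28.755 mg/L·h
Extrapolated tail: C_last / k_e = 3.12 / 0.385 = 8.104
AUC_0→∞ = 28.755 + 8.104 = 36.859 mg/L·h

AUC = 36.9 mg/L·h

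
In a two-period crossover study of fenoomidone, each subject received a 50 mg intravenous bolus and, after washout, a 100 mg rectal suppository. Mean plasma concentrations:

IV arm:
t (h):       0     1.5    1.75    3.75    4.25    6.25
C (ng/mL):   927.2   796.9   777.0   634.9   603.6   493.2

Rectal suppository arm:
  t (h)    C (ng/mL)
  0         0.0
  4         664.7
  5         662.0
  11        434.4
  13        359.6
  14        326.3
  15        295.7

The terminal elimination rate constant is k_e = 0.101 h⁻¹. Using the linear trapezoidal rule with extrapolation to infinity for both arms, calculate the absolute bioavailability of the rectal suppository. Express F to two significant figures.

Trapezoidal AUC_0→6.25 (IV):
  [0→1.5]: (927.2+796.9)/2 × 1.5 = 1293.075
  [1.5→1.75]: (796.9+777.0)/2 × 0.25 = 196.7375
  [1.75→3.75]: (777.0+634.9)/2 × 2 = 1411.9
  [3.75→4.25]: (634.9+603.6)/2 × 0.5 = 309.625
  [4.25→6.25]: (603.6+493.2)/2 × 2 = 1096.8
  Sum = 4308.1375 ng/mL·h
IV tail: 493.2/0.101 = 4883.168; AUC_iv,0→∞ = 4308.1375 + 4883.168 = 9191.3055 ng/mL·h
Trapezoidal AUC_0→15 (rectal suppository):
  [0→4]: (0.0+664.7)/2 × 4 = 1329.4
  [4→5]: (664.7+662.0)/2 × 1 = 663.35
  [5→11]: (662.0+434.4)/2 × 6 = 3289.2
  [11→13]: (434.4+359.6)/2 × 2 = 794.0
  [13→14]: (359.6+326.3)/2 × 1 = 342.95
  [14→15]: (326.3+295.7)/2 × 1 = 311.0
  Sum = 6729.9 ng/mL·h
rectal suppository tail: 295.7/0.101 = 2927.723; AUC_ev,0→∞ = 6729.9 + 2927.723 = 9657.623 ng/mL·h
F = (AUC_ev/D_ev)/(AUC_iv/D_iv) = (9657.623/100)/(9191.3055/50) = 96.57623/183.82611 = 0.5254

F = 0.53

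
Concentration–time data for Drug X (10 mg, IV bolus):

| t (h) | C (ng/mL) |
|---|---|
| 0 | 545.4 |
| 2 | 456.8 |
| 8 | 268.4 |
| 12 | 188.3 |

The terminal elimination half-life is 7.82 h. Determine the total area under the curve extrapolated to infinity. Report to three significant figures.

Trapezoidal AUC_0→12:
  [0→2]: (545.4+456.8)/2 × 2 = 1002.2
  [2→8]: (456.8+268.4)/2 × 6 = 2175.6
  [8→12]: (268.4+188.3)/2 × 4 = 913.4
  Sum = 4091.2 ng/mL·h
k_e = ln2 / t½ = 0.693147 / 7.82 = 0.0886 h^-1
Extrapolated tail: C_last / k_e = 188.3 / 0.0886 = 2125.282
AUC_0→∞ = 4091.2 + 2125.282 = 6216.482 ng/mL·h

AUC = 6220 ng/mL·h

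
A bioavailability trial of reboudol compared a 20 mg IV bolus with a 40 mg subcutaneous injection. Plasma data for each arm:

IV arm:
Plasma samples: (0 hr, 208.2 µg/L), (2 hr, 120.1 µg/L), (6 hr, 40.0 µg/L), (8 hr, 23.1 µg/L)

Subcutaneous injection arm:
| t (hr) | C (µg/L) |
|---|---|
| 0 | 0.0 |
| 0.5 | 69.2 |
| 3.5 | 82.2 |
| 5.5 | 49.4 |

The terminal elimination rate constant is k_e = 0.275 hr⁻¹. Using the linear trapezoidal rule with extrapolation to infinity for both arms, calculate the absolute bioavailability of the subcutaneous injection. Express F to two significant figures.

F = 0.35

Trapezoidal AUC_0→8 (IV):
  [0→2]: (208.2+120.1)/2 × 2 = 328.3
  [2→6]: (120.1+40.0)/2 × 4 = 320.2
  [6→8]: (40.0+23.1)/2 × 2 = 63.1
  Sum = 711.6 µg/L·hr
IV tail: 23.1/0.275 = 84.000; AUC_iv,0→∞ = 711.6 + 84.000 = 795.6 µg/L·hr
Trapezoidal AUC_0→5.5 (subcutaneous injection):
  [0→0.5]: (0.0+69.2)/2 × 0.5 = 17.3
  [0.5→3.5]: (69.2+82.2)/2 × 3 = 227.1
  [3.5→5.5]: (82.2+49.4)/2 × 2 = 131.6
  Sum = 376.0 µg/L·hr
subcutaneous injection tail: 49.4/0.275 = 179.636; AUC_ev,0→∞ = 376.0 + 179.636 = 555.636 µg/L·hr
F = (AUC_ev/D_ev)/(AUC_iv/D_iv) = (555.636/40)/(795.6/20) = 13.8909/39.78 = 0.3492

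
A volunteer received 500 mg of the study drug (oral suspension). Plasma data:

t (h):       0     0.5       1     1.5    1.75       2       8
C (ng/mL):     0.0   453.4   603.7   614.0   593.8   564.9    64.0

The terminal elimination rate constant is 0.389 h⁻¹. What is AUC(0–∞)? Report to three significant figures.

AUC = 3030 ng/mL·h

Trapezoidal AUC_0→8:
  [0→0.5]: (0.0+453.4)/2 × 0.5 = 113.35
  [0.5→1]: (453.4+603.7)/2 × 0.5 = 264.275
  [1→1.5]: (603.7+614.0)/2 × 0.5 = 304.425
  [1.5→1.75]: (614.0+593.8)/2 × 0.25 = 150.975
  [1.75→2]: (593.8+564.9)/2 × 0.25 = 144.8375
  [2→8]: (564.9+64.0)/2 × 6 = 1886.7
  Sum = 2864.5625 ng/mL·h
Extrapolated tail: C_last / k_e = 64.0 / 0.389 = 164.524
AUC_0→∞ = 2864.5625 + 164.524 = 3029.0865 ng/mL·h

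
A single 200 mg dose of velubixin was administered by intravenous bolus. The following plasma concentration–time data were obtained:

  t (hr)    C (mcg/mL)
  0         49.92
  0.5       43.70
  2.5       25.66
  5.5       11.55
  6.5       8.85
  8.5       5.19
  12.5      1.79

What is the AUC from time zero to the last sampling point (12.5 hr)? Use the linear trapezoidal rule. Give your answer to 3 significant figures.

AUC = 187 mcg/mL·hr

Trapezoidal AUC_0→12.5:
  [0→0.5]: (49.92+43.70)/2 × 0.5 = 23.405
  [0.5→2.5]: (43.70+25.66)/2 × 2 = 69.36
  [2.5→5.5]: (25.66+11.55)/2 × 3 = 55.815
  [5.5→6.5]: (11.55+8.85)/2 × 1 = 10.2
  [6.5→8.5]: (8.85+5.19)/2 × 2 = 14.04
  [8.5→12.5]: (5.19+1.79)/2 × 4 = 13.96
  Sum = 186.78 mcg/mL·hr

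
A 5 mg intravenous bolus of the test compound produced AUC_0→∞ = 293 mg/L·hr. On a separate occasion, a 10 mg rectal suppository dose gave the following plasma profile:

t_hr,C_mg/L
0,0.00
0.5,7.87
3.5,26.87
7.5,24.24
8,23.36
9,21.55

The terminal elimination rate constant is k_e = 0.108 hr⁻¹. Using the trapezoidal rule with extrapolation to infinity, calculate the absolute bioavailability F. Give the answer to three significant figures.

F = 0.666

Trapezoidal AUC_0→9 (rectal suppository):
  [0→0.5]: (0.00+7.87)/2 × 0.5 = 1.9675
  [0.5→3.5]: (7.87+26.87)/2 × 3 = 52.11
  [3.5→7.5]: (26.87+24.24)/2 × 4 = 102.22
  [7.5→8]: (24.24+23.36)/2 × 0.5 = 11.9
  [8→9]: (23.36+21.55)/2 × 1 = 22.455
  Sum = 190.6525 mg/L·hr
Tail: C_last/k_e = 21.55/0.108 = 199.537
AUC_0→∞ (rectal suppository) = 190.6525 + 199.537 = 390.1895 mg/L·hr
F = (AUC_ev/D_ev)/(AUC_iv/D_iv) = (390.1895/10)/(293/5) = 39.01895/58.6 = 0.6659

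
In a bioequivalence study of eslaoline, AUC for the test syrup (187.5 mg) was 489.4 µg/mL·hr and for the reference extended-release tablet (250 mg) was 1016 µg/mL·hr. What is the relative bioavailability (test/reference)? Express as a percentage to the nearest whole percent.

F_rel = (AUC_test/D_test) / (AUC_ref/D_ref)
      = (489.4/187.5) / (1016/250)
      = 2.61013 / 4.064 = 0.6423 = 64.23%

F_rel = 64%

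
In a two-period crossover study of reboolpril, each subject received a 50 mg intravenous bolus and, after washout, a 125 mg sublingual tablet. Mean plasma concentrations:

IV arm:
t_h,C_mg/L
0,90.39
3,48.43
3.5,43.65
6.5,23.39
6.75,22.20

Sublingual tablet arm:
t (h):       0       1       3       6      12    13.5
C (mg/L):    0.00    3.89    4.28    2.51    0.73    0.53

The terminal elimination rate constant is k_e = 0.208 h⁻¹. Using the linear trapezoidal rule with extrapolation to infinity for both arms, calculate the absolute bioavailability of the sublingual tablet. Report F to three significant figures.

Trapezoidal AUC_0→6.75 (IV):
  [0→3]: (90.39+48.43)/2 × 3 = 208.23
  [3→3.5]: (48.43+43.65)/2 × 0.5 = 23.02
  [3.5→6.5]: (43.65+23.39)/2 × 3 = 100.56
  [6.5→6.75]: (23.39+22.20)/2 × 0.25 = 5.69875
  Sum = 337.50875 mg/L·h
IV tail: 22.20/0.208 = 106.731; AUC_iv,0→∞ = 337.50875 + 106.731 = 444.23975 mg/L·h
Trapezoidal AUC_0→13.5 (sublingual tablet):
  [0→1]: (0.00+3.89)/2 × 1 = 1.945
  [1→3]: (3.89+4.28)/2 × 2 = 8.17
  [3→6]: (4.28+2.51)/2 × 3 = 10.185
  [6→12]: (2.51+0.73)/2 × 6 = 9.72
  [12→13.5]: (0.73+0.53)/2 × 1.5 = 0.945
  Sum = 30.965 mg/L·h
sublingual tablet tail: 0.53/0.208 = 2.548; AUC_ev,0→∞ = 30.965 + 2.548 = 33.513 mg/L·h
F = (AUC_ev/D_ev)/(AUC_iv/D_iv) = (33.513/125)/(444.23975/50) = 0.268104/8.884795 = 0.0302

F = 0.0302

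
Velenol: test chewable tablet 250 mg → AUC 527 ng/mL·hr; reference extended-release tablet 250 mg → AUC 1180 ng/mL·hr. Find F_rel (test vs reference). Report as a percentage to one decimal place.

F_rel = 44.7%

F_rel = (AUC_test/D_test) / (AUC_ref/D_ref)
      = (527/250) / (1180/250)
      = 2.108 / 4.72 = 0.4466 = 44.66%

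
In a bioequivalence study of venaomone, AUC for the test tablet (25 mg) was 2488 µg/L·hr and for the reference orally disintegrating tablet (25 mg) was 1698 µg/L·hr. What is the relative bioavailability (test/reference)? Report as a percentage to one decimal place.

F_rel = 146.5%

F_rel = (AUC_test/D_test) / (AUC_ref/D_ref)
      = (2488/25) / (1698/25)
      = 99.52 / 67.92 = 1.4653 = 146.53%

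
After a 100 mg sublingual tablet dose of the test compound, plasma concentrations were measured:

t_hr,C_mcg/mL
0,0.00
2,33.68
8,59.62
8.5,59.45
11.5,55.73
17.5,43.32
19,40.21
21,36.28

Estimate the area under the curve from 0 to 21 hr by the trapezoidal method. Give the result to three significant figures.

Trapezoidal AUC_0→21:
  [0→2]: (0.00+33.68)/2 × 2 = 33.68
  [2→8]: (33.68+59.62)/2 × 6 = 279.9
  [8→8.5]: (59.62+59.45)/2 × 0.5 = 29.7675
  [8.5→11.5]: (59.45+55.73)/2 × 3 = 172.77
  [11.5→17.5]: (55.73+43.32)/2 × 6 = 297.15
  [17.5→19]: (43.32+40.21)/2 × 1.5 = 62.6475
  [19→21]: (40.21+36.28)/2 × 2 = 76.49
  Sum = 952.405 mcg/mL·hr

AUC = 952 mcg/mL·hr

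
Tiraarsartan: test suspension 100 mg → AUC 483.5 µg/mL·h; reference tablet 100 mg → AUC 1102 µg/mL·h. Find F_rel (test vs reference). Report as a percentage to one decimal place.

F_rel = 43.9%

F_rel = (AUC_test/D_test) / (AUC_ref/D_ref)
      = (483.5/100) / (1102/100)
      = 4.835 / 11.02 = 0.4387 = 43.87%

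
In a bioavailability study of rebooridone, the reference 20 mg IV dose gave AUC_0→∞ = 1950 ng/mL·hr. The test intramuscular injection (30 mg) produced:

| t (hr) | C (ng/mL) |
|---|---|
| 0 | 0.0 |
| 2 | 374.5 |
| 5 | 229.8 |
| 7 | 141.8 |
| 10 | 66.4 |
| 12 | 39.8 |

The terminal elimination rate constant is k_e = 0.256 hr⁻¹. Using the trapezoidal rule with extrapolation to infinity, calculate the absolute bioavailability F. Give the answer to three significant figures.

F = 0.761

Trapezoidal AUC_0→12 (intramuscular injection):
  [0→2]: (0.0+374.5)/2 × 2 = 374.5
  [2→5]: (374.5+229.8)/2 × 3 = 906.45
  [5→7]: (229.8+141.8)/2 × 2 = 371.6
  [7→10]: (141.8+66.4)/2 × 3 = 312.3
  [10→12]: (66.4+39.8)/2 × 2 = 106.2
  Sum = 2071.05 ng/mL·hr
Tail: C_last/k_e = 39.8/0.256 = 155.469
AUC_0→∞ (intramuscular injection) = 2071.05 + 155.469 = 2226.519 ng/mL·hr
F = (AUC_ev/D_ev)/(AUC_iv/D_iv) = (2226.519/30)/(1950/20) = 74.2173/97.5 = 0.7612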